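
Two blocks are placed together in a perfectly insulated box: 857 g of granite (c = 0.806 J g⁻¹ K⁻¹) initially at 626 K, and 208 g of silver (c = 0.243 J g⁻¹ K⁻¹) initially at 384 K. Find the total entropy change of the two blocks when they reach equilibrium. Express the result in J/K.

ΔS_total = 4.9 J/K

Energy balance: T_f = (m₁c₁T₁ + m₂c₂T₂)/(m₁c₁ + m₂c₂) = 609.5 K.
ΔS₁ = m₁c₁ ln(T_f/T₁) = 690.742 × ln(609.5/626) = -18.45 J/K.
ΔS₂ = m₂c₂ ln(T_f/T₂) = 50.544 × ln(609.5/384) = 23.35 J/K.
ΔS_total = -18.45 + 23.35 = 4.9 J/K.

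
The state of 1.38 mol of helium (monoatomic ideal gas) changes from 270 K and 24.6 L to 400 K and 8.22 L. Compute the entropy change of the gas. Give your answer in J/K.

Entropy is a state function: ΔS = nC_V ln(T₂/T₁) + nR ln(V₂/V₁), with C_V = 3R/2 = 12.47 J mol⁻¹ K⁻¹ for a monoatomic ideal gas.
ΔS = 1.38 × [12.47 × ln(400/270) + 8.314 × ln(8.22/24.6)] = -5.81 J/K.

ΔS = -5.81 J/K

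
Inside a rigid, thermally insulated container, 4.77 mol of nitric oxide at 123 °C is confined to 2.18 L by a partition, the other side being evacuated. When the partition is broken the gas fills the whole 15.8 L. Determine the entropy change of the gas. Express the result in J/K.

ΔS_gas = 78.5 J/K

No heat is exchanged and no work is done, so the ideal-gas temperature stays constant.
Entropy is a state function; using a reversible isothermal path, ΔS_gas = nR ln(V₂/V₁) = 4.77 × 8.314 × ln(15.8/2.18) = 78.5 J/K.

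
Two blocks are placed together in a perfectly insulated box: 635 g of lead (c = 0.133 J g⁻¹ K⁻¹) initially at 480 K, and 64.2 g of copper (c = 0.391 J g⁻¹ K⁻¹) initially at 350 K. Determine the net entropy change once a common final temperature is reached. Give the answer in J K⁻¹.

Energy balance: T_f = (m₁c₁T₁ + m₂c₂T₂)/(m₁c₁ + m₂c₂) = 450.21 K.
ΔS₁ = m₁c₁ ln(T_f/T₁) = 84.455 × ln(450.21/480) = -5.41 J/K.
ΔS₂ = m₂c₂ ln(T_f/T₂) = 25.1022 × ln(450.21/350) = 6.32 J/K.
ΔS_total = -5.41 + 6.32 = 0.91 J/K.

ΔS_total = 0.91 J/K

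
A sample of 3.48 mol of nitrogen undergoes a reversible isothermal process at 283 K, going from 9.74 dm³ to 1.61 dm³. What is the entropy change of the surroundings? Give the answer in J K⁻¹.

ΔS_surr = 52.1 J/K

For an isothermal ideal gas ΔS_gas = nR ln(V₂/V₁) = 3.48 × 8.314 × ln(1.61/9.74) = -52.1 J/K.
The process is reversible, so ΔS_surr = −ΔS_gas = 52.1 J/K and ΔS_universe = 0.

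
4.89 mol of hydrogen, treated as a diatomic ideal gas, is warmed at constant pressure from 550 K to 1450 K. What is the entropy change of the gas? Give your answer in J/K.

ΔS = 138 J/K

At constant pressure, ΔS = nC_p ln(T₂/T₁) with C_p = 7R/2 = 29.1 J mol⁻¹ K⁻¹.
ΔS = 4.89 × 29.1 × ln(1450/550) = 138 J/K.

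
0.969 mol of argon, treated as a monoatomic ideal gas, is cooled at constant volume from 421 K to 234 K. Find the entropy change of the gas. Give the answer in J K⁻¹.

ΔS = -7.1 J/K

At constant volume, ΔS = nC_V ln(T₂/T₁) with C_V = 3R/2 = 12.47 J mol⁻¹ K⁻¹.
ΔS = 0.969 × 12.47 × ln(234/421) = -7.1 J/K.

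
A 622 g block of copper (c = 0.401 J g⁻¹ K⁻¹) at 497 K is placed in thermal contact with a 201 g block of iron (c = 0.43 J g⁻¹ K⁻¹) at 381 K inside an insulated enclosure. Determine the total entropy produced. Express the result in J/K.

ΔS_total = 2.17 J/K

Energy balance: T_f = (m₁c₁T₁ + m₂c₂T₂)/(m₁c₁ + m₂c₂) = 467.15 K.
ΔS₁ = m₁c₁ ln(T_f/T₁) = 249.422 × ln(467.15/497) = -15.45 J/K.
ΔS₂ = m₂c₂ ln(T_f/T₂) = 86.43 × ln(467.15/381) = 17.62 J/K.
ΔS_total = -15.45 + 17.62 = 2.17 J/K.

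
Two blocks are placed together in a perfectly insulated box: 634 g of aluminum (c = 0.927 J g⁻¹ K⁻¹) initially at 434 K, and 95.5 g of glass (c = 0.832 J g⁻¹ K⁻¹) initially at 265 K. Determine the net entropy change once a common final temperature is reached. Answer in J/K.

Energy balance: T_f = (m₁c₁T₁ + m₂c₂T₂)/(m₁c₁ + m₂c₂) = 413.87 K.
ΔS₁ = m₁c₁ ln(T_f/T₁) = 587.718 × ln(413.87/434) = -27.908 J/K.
ΔS₂ = m₂c₂ ln(T_f/T₂) = 79.456 × ln(413.87/265) = 35.424 J/K.
ΔS_total = -27.908 + 35.424 = 7.52 J/K.

ΔS_total = 7.52 J/K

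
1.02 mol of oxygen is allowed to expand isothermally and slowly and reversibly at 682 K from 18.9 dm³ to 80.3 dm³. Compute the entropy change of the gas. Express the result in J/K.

For an isothermal ideal gas ΔS_gas = nR ln(V₂/V₁) = 1.02 × 8.314 × ln(80.3/18.9) = 12.3 J/K.

ΔS_gas = 12.3 J/K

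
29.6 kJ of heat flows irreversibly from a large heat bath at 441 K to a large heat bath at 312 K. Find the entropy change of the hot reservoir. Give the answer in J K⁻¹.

The hot reservoir loses heat Q, so ΔS_hot = −Q/T_H = −29600/441 = -67.1 J/K.

ΔS_hot = -67.1 J/K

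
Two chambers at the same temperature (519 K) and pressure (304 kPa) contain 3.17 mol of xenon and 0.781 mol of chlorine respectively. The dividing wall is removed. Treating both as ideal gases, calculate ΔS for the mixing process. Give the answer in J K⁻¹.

Mole fractions: x_A = 3.17/3.95 = 0.802, x_B = 0.198.
ΔS_mix = −R(n_A ln x_A + n_B ln x_B) = −8.314 × (3.17 ln 0.802 + 0.781 ln 0.198) = 16.3 J/K.

ΔS_mix = 16.3 J/K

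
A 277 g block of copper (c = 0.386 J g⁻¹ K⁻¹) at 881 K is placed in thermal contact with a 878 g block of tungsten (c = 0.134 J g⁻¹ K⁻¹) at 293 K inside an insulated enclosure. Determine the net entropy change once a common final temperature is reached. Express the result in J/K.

ΔS_total = 32.9 J/K

Energy balance: T_f = (m₁c₁T₁ + m₂c₂T₂)/(m₁c₁ + m₂c₂) = 572.95 K.
ΔS₁ = m₁c₁ ln(T_f/T₁) = 106.922 × ln(572.95/881) = -46 J/K.
ΔS₂ = m₂c₂ ln(T_f/T₂) = 117.652 × ln(572.95/293) = 78.9 J/K.
ΔS_total = -46 + 78.9 = 32.9 J/K.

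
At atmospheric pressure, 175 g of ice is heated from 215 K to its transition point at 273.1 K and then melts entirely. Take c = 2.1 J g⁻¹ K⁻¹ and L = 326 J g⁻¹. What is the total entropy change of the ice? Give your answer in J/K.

Warming step: ΔS₁ = m c ln(T_tr/T_i) = 175 × 2.1 × ln(273.1/215) = 87.91 J/K.
Phase change: ΔS₂ = +mL/T_tr = 175 × 326 / 273.1 = 208.9 J/K.
ΔS_total = (87.91) + (208.9) = 297 J/K.

ΔS = 297 J/K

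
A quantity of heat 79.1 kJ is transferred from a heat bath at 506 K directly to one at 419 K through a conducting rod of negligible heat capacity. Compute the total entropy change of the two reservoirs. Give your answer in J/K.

ΔS_hot = −Q/T_H = −79100/506 = -156.3 J/K and ΔS_cold = +Q/T_C = 79100/419 = 188.8 J/K.
ΔS_total = -156.3 + 188.8 = 32.5 J/K, positive as the second law requires.

ΔS_total = 32.5 J/K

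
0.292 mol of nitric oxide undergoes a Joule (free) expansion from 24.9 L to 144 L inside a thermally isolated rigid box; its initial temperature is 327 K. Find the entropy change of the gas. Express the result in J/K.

No heat is exchanged and no work is done, so the ideal-gas temperature stays constant.
Entropy is a state function; using a reversible isothermal path, ΔS_gas = nR ln(V₂/V₁) = 0.292 × 8.314 × ln(144/24.9) = 4.26 J/K.

ΔS_gas = 4.26 J/K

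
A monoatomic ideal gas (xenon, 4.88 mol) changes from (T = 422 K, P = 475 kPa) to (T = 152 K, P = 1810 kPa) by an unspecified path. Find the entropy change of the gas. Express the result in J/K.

ΔS = nC_p ln(T₂/T₁) − nR ln(P₂/P₁), with C_p = 5R/2 = 20.79 J mol⁻¹ K⁻¹ for a monoatomic ideal gas.
ΔS = 4.88 × [20.79 × ln(152/422) − 8.314 × ln(1810/475)] = -158 J/K.

ΔS = -158 J/K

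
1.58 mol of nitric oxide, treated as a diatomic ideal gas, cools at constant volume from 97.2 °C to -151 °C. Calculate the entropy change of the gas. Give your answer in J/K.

ΔS = -36.4 J/K

In kelvin: T₁ = 370.35 K, T₂ = 122.15 K. At constant volume, ΔS = nC_V ln(T₂/T₁) with C_V = 5R/2 = 20.79 J mol⁻¹ K⁻¹.
ΔS = 1.58 × 20.79 × ln(122.15/370.35) = -36.4 J/K.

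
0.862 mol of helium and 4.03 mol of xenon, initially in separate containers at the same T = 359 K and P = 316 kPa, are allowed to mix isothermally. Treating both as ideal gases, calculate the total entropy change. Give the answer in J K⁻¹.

Mole fractions: x_A = 0.862/4.89 = 0.176, x_B = 0.824.
ΔS_mix = −R(n_A ln x_A + n_B ln x_B) = −8.314 × (0.862 ln 0.176 + 4.03 ln 0.824) = 18.9 J/K.

ΔS_mix = 18.9 J/K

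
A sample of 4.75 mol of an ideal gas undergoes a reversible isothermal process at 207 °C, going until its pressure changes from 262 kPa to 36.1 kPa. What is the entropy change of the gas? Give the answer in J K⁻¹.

ΔS_gas = 78.3 J/K

For an isothermal ideal gas ΔS_gas = nR ln(P₁/P₂) = 4.75 × 8.314 × ln(262/36.1) = 78.3 J/K.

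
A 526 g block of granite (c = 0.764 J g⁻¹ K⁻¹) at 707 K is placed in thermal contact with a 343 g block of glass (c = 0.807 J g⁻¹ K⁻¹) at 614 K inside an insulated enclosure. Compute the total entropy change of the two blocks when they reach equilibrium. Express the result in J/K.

ΔS_total = 1.61 J/K

Energy balance: T_f = (m₁c₁T₁ + m₂c₂T₂)/(m₁c₁ + m₂c₂) = 669.07 K.
ΔS₁ = m₁c₁ ln(T_f/T₁) = 401.864 × ln(669.07/707) = -22.16 J/K.
ΔS₂ = m₂c₂ ln(T_f/T₂) = 276.801 × ln(669.07/614) = 23.775 J/K.
ΔS_total = -22.16 + 23.775 = 1.61 J/K.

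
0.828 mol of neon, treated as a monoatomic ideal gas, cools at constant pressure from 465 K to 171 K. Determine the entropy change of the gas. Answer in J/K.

At constant pressure, ΔS = nC_p ln(T₂/T₁) with C_p = 5R/2 = 20.79 J mol⁻¹ K⁻¹.
ΔS = 0.828 × 20.79 × ln(171/465) = -17.2 J/K.

ΔS = -17.2 J/K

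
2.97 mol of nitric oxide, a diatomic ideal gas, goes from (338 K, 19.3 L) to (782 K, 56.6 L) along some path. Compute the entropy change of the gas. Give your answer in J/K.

ΔS = 78.3 J/K

Entropy is a state function: ΔS = nC_V ln(T₂/T₁) + nR ln(V₂/V₁), with C_V = 5R/2 = 20.79 J mol⁻¹ K⁻¹ for a diatomic ideal gas.
ΔS = 2.97 × [20.79 × ln(782/338) + 8.314 × ln(56.6/19.3)] = 78.3 J/K.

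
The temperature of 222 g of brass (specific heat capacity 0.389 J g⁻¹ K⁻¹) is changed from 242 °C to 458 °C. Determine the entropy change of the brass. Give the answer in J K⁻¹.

In kelvin: T₁ = 515.15 K, T₂ = 731.15 K. ΔS = ∫dQ_rev/T = m c ln(T₂/T₁) = 222 × 0.389 × ln(731.15/515.15) = 30.2 J/K.

ΔS = 30.2 J/K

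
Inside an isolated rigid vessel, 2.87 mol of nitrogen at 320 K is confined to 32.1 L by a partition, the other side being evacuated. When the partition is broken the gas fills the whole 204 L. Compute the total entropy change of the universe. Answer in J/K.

For an ideal gas in free expansion Q = 0 and W = 0, so T is unchanged.
Entropy is a state function; using a reversible isothermal path, ΔS_gas = nR ln(V₂/V₁) = 2.87 × 8.314 × ln(204/32.1) = 44.1 J/K.
The insulated surroundings exchange no heat, so ΔS_surr = 0 and ΔS_universe = ΔS_gas.

ΔS_universe = 44.1 J/K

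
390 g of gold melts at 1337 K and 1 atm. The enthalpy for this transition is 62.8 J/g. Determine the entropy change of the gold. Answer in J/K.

Heat absorbed by the substance: Q = mL = 390 × 62.8 = 24492 J.
At constant T, ΔS = Q_rev/T = 24492 / 1337 = 18.3 J/K.

ΔS = 18.3 J/K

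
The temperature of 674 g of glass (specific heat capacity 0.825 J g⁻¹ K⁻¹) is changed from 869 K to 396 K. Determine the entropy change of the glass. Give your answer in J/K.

ΔS = ∫dQ_rev/T = m c ln(T₂/T₁) = 674 × 0.825 × ln(396/869) = -437 J/K.

ΔS = -437 J/K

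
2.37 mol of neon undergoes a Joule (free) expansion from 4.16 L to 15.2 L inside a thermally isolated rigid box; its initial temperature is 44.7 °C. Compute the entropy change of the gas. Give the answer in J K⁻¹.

ΔS_gas = 25.5 J/K

No heat is exchanged and no work is done, so the ideal-gas temperature stays constant.
Entropy is a state function; using a reversible isothermal path, ΔS_gas = nR ln(V₂/V₁) = 2.37 × 8.314 × ln(15.2/4.16) = 25.5 J/K.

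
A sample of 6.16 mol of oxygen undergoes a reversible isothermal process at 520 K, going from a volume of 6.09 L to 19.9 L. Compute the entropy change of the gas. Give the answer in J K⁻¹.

For an isothermal ideal gas ΔS_gas = nR ln(V₂/V₁) = 6.16 × 8.314 × ln(19.9/6.09) = 60.6 J/K.

ΔS_gas = 60.6 J/K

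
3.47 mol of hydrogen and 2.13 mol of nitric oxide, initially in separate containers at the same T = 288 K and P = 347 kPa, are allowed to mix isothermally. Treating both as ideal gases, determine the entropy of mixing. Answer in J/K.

Mole fractions: x_A = 3.47/5.6 = 0.62, x_B = 0.38.
ΔS_mix = −R(n_A ln x_A + n_B ln x_B) = −8.314 × (3.47 ln 0.62 + 2.13 ln 0.38) = 30.9 J/K.

ΔS_mix = 30.9 J/K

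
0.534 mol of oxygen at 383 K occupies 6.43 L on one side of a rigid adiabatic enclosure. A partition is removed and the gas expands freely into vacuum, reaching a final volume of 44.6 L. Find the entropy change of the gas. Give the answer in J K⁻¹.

For an ideal gas in free expansion Q = 0 and W = 0, so T is unchanged.
Entropy is a state function; using a reversible isothermal path, ΔS_gas = nR ln(V₂/V₁) = 0.534 × 8.314 × ln(44.6/6.43) = 8.6 J/K.

ΔS_gas = 8.6 J/K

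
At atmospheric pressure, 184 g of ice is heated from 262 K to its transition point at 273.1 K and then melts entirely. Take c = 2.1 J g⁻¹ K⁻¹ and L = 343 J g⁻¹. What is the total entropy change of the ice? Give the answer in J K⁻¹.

Warming step: ΔS₁ = m c ln(T_tr/T_i) = 184 × 2.1 × ln(273.1/262) = 16.03 J/K.
Phase change: ΔS₂ = +mL/T_tr = 184 × 343 / 273.1 = 231.1 J/K.
ΔS_total = (16.03) + (231.1) = 247 J/K.

ΔS = 247 J/K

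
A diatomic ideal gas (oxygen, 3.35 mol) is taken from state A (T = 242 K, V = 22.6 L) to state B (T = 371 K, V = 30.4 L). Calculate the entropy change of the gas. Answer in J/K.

ΔS = 38 J/K

Entropy is a state function: ΔS = nC_V ln(T₂/T₁) + nR ln(V₂/V₁), with C_V = 5R/2 = 20.79 J mol⁻¹ K⁻¹ for a diatomic ideal gas.
ΔS = 3.35 × [20.79 × ln(371/242) + 8.314 × ln(30.4/22.6)] = 38 J/K.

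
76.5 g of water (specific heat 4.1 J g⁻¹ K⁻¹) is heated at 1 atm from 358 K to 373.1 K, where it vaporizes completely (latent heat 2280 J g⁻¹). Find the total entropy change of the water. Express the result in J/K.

ΔS = 480 J/K

Warming step: ΔS₁ = m c ln(T_tr/T_i) = 76.5 × 4.1 × ln(373.1/358) = 12.96 J/K.
Phase change: ΔS₂ = +mL/T_tr = 76.5 × 2280 / 373.1 = 467.5 J/K.
ΔS_total = (12.96) + (467.5) = 480 J/K.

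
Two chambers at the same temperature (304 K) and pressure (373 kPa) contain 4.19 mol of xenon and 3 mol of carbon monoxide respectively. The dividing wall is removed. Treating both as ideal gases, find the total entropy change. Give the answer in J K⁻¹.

Mole fractions: x_A = 4.19/7.19 = 0.583, x_B = 0.417.
ΔS_mix = −R(n_A ln x_A + n_B ln x_B) = −8.314 × (4.19 ln 0.583 + 3 ln 0.417) = 40.6 J/K.

ΔS_mix = 40.6 J/K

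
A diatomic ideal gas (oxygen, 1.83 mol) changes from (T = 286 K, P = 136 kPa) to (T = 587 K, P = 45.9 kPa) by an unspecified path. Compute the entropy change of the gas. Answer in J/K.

ΔS = nC_p ln(T₂/T₁) − nR ln(P₂/P₁), with C_p = 7R/2 = 29.1 J mol⁻¹ K⁻¹ for a diatomic ideal gas.
ΔS = 1.83 × [29.1 × ln(587/286) − 8.314 × ln(45.9/136)] = 54.8 J/K.

ΔS = 54.8 J/K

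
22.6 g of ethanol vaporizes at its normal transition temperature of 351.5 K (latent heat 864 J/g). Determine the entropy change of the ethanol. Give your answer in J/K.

Heat absorbed by the substance: Q = mL = 22.6 × 864 = 19526.4 J.
At constant T, ΔS = Q_rev/T = 19526.4 / 351.5 = 55.6 J/K.

ΔS = 55.6 J/K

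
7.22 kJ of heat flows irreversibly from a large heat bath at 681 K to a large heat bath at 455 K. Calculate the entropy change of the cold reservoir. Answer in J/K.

The cold reservoir gains heat Q, so ΔS_cold = +Q/T_C = 7220/455 = 15.9 J/K.

ΔS_cold = 15.9 J/K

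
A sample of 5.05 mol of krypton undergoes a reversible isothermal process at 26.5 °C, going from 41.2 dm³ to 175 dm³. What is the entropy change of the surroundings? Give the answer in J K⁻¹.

For an isothermal ideal gas ΔS_gas = nR ln(V₂/V₁) = 5.05 × 8.314 × ln(175/41.2) = 60.7 J/K.
The process is reversible, so ΔS_surr = −ΔS_gas = -60.7 J/K and ΔS_universe = 0.

ΔS_surr = -60.7 J/K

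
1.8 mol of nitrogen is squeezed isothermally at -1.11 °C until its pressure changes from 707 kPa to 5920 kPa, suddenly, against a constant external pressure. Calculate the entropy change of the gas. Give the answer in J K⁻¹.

ΔS_gas = -31.8 J/K

Entropy is a state function, so ΔS_gas depends only on the end states.
For an isothermal ideal gas ΔS_gas = nR ln(P₁/P₂) = 1.8 × 8.314 × ln(707/5920) = -31.8 J/K.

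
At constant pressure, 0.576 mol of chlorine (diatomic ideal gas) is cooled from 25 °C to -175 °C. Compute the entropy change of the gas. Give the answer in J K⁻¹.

ΔS = -18.6 J/K

In kelvin: T₁ = 298.15 K, T₂ = 98.15 K. At constant pressure, ΔS = nC_p ln(T₂/T₁) with C_p = 7R/2 = 29.1 J mol⁻¹ K⁻¹.
ΔS = 0.576 × 29.1 × ln(98.15/298.15) = -18.6 J/K.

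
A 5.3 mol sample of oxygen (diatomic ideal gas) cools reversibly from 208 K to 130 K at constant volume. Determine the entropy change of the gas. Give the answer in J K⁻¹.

At constant volume, ΔS = nC_V ln(T₂/T₁) with C_V = 5R/2 = 20.79 J mol⁻¹ K⁻¹.
ΔS = 5.3 × 20.79 × ln(130/208) = -51.8 J/K.

ΔS = -51.8 J/K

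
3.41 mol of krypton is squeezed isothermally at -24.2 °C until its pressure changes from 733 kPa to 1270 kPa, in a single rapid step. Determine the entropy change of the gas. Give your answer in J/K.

ΔS_gas = -15.6 J/K

Entropy is a state function, so ΔS_gas depends only on the end states.
For an isothermal ideal gas ΔS_gas = nR ln(P₁/P₂) = 3.41 × 8.314 × ln(733/1270) = -15.6 J/K.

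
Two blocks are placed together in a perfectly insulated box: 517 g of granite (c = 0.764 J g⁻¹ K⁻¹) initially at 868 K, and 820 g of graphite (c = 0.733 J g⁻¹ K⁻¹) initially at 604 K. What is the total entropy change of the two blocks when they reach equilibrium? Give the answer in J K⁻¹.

Energy balance: T_f = (m₁c₁T₁ + m₂c₂T₂)/(m₁c₁ + m₂c₂) = 708.69 K.
ΔS₁ = m₁c₁ ln(T_f/T₁) = 394.988 × ln(708.69/868) = -80.09 J/K.
ΔS₂ = m₂c₂ ln(T_f/T₂) = 601.06 × ln(708.69/604) = 96.08 J/K.
ΔS_total = -80.09 + 96.08 = 16 J/K.

ΔS_total = 16 J/K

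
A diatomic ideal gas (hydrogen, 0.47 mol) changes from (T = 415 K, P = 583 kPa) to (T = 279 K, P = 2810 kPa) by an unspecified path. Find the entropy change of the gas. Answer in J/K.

ΔS = -11.6 J/K

ΔS = nC_p ln(T₂/T₁) − nR ln(P₂/P₁), with C_p = 7R/2 = 29.1 J mol⁻¹ K⁻¹ for a diatomic ideal gas.
ΔS = 0.47 × [29.1 × ln(279/415) − 8.314 × ln(2810/583)] = -11.6 J/K.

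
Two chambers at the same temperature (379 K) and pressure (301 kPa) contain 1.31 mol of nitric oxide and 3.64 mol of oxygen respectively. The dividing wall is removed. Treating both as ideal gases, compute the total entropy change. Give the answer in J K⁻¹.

Mole fractions: x_A = 1.31/4.95 = 0.265, x_B = 0.735.
ΔS_mix = −R(n_A ln x_A + n_B ln x_B) = −8.314 × (1.31 ln 0.265 + 3.64 ln 0.735) = 23.8 J/K.

ΔS_mix = 23.8 J/K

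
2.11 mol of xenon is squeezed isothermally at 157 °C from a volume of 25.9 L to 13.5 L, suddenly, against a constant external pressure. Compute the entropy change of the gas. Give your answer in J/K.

Entropy is a state function, so ΔS_gas depends only on the end states.
For an isothermal ideal gas ΔS_gas = nR ln(V₂/V₁) = 2.11 × 8.314 × ln(13.5/25.9) = -11.4 J/K.

ΔS_gas = -11.4 J/K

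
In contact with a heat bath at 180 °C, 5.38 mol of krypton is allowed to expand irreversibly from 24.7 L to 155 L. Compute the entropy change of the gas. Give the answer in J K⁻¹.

ΔS_gas = 82.2 J/K

Entropy is a state function, so ΔS_gas depends only on the end states.
For an isothermal ideal gas ΔS_gas = nR ln(V₂/V₁) = 5.38 × 8.314 × ln(155/24.7) = 82.2 J/K.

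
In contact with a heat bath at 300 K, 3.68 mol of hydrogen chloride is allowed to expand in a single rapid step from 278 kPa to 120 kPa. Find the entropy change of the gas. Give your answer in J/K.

Entropy is a state function, so ΔS_gas depends only on the end states.
For an isothermal ideal gas ΔS_gas = nR ln(P₁/P₂) = 3.68 × 8.314 × ln(278/120) = 25.7 J/K.

ΔS_gas = 25.7 J/K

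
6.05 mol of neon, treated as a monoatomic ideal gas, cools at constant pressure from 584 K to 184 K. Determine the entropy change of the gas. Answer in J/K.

At constant pressure, ΔS = nC_p ln(T₂/T₁) with C_p = 5R/2 = 20.79 J mol⁻¹ K⁻¹.
ΔS = 6.05 × 20.79 × ln(184/584) = -145 J/K.

ΔS = -145 J/K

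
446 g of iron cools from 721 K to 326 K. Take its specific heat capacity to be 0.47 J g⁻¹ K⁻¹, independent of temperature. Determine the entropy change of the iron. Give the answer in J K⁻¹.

ΔS = ∫dQ_rev/T = m c ln(T₂/T₁) = 446 × 0.47 × ln(326/721) = -166 J/K.

ΔS = -166 J/K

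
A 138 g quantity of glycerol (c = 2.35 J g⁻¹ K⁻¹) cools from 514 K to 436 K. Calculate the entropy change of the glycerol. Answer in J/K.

ΔS = -53.4 J/K

ΔS = ∫dQ_rev/T = m c ln(T₂/T₁) = 138 × 2.35 × ln(436/514) = -53.4 J/K.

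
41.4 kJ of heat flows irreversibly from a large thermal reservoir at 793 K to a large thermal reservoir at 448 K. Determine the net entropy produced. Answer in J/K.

ΔS_total = 40.2 J/K

ΔS_hot = −Q/T_H = −41400/793 = -52.21 J/K and ΔS_cold = +Q/T_C = 41400/448 = 92.41 J/K.
ΔS_total = -52.21 + 92.41 = 40.2 J/K, positive as the second law requires.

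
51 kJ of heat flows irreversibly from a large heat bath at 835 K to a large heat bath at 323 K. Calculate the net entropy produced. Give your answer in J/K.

ΔS_hot = −Q/T_H = −51000/835 = -61.08 J/K and ΔS_cold = +Q/T_C = 51000/323 = 157.9 J/K.
ΔS_total = -61.08 + 157.9 = 96.8 J/K, positive as the second law requires.

ΔS_total = 96.8 J/K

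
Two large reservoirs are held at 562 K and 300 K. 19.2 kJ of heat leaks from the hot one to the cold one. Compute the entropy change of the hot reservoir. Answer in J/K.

The hot reservoir loses heat Q, so ΔS_hot = −Q/T_H = −19200/562 = -34.2 J/K.

ΔS_hot = -34.2 J/K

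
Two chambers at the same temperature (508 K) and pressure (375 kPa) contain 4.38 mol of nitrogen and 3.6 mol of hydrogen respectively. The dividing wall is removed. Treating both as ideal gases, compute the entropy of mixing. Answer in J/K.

ΔS_mix = 45.7 J/K

Mole fractions: x_A = 4.38/7.98 = 0.549, x_B = 0.451.
ΔS_mix = −R(n_A ln x_A + n_B ln x_B) = −8.314 × (4.38 ln 0.549 + 3.6 ln 0.451) = 45.7 J/K.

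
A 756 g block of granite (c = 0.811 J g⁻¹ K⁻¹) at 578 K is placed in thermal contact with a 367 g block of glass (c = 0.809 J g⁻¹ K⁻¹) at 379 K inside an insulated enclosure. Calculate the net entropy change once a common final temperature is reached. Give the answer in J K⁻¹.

Energy balance: T_f = (m₁c₁T₁ + m₂c₂T₂)/(m₁c₁ + m₂c₂) = 513.07 K.
ΔS₁ = m₁c₁ ln(T_f/T₁) = 613.116 × ln(513.07/578) = -73.05 J/K.
ΔS₂ = m₂c₂ ln(T_f/T₂) = 296.903 × ln(513.07/379) = 89.93 J/K.
ΔS_total = -73.05 + 89.93 = 16.9 J/K.

ΔS_total = 16.9 J/K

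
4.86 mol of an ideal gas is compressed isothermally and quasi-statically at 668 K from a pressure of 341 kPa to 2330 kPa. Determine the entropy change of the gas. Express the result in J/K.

ΔS_gas = -77.6 J/K

For an isothermal ideal gas ΔS_gas = nR ln(P₁/P₂) = 4.86 × 8.314 × ln(341/2330) = -77.6 J/K.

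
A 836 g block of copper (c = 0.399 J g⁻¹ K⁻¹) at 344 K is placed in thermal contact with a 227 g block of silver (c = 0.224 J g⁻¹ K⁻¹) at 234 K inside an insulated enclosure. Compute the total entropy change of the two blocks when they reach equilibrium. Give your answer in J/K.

Energy balance: T_f = (m₁c₁T₁ + m₂c₂T₂)/(m₁c₁ + m₂c₂) = 329.45 K.
ΔS₁ = m₁c₁ ln(T_f/T₁) = 333.564 × ln(329.45/344) = -14.42 J/K.
ΔS₂ = m₂c₂ ln(T_f/T₂) = 50.848 × ln(329.45/234) = 17.4 J/K.
ΔS_total = -14.42 + 17.4 = 2.98 J/K.

ΔS_total = 2.98 J/K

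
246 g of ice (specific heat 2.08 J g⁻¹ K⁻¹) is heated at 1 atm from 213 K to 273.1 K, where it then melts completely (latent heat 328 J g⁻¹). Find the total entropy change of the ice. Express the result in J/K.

ΔS = 423 J/K

Warming step: ΔS₁ = m c ln(T_tr/T_i) = 246 × 2.08 × ln(273.1/213) = 127.2 J/K.
Phase change: ΔS₂ = +mL/T_tr = 246 × 328 / 273.1 = 295.5 J/K.
ΔS_total = (127.2) + (295.5) = 423 J/K.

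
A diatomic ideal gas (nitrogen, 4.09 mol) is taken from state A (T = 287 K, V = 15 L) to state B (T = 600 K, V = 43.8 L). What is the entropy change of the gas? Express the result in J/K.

Entropy is a state function: ΔS = nC_V ln(T₂/T₁) + nR ln(V₂/V₁), with C_V = 5R/2 = 20.79 J mol⁻¹ K⁻¹ for a diatomic ideal gas.
ΔS = 4.09 × [20.79 × ln(600/287) + 8.314 × ln(43.8/15)] = 99.1 J/K.

ΔS = 99.1 J/K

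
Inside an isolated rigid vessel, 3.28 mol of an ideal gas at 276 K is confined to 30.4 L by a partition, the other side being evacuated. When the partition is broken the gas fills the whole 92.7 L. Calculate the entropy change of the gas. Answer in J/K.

No heat is exchanged and no work is done, so the ideal-gas temperature stays constant.
Entropy is a state function; using a reversible isothermal path, ΔS_gas = nR ln(V₂/V₁) = 3.28 × 8.314 × ln(92.7/30.4) = 30.4 J/K.

ΔS_gas = 30.4 J/K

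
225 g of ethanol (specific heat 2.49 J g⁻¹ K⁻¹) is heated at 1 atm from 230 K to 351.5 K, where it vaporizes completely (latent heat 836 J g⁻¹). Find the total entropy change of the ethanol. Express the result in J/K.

ΔS = 773 J/K

Warming step: ΔS₁ = m c ln(T_tr/T_i) = 225 × 2.49 × ln(351.5/230) = 237.6 J/K.
Phase change: ΔS₂ = +mL/T_tr = 225 × 836 / 351.5 = 535.1 J/K.
ΔS_total = (237.6) + (535.1) = 773 J/K.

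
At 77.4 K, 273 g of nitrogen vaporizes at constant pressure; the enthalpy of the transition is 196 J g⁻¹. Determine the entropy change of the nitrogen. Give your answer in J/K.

Heat absorbed by the substance: Q = mL = 273 × 196 = 53508 J.
At constant T, ΔS = Q_rev/T = 53508 / 77.4 = 691 J/K.

ΔS = 691 J/K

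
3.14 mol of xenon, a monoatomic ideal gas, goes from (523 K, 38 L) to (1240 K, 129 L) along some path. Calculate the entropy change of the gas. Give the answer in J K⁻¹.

ΔS = 65.7 J/K

Entropy is a state function: ΔS = nC_V ln(T₂/T₁) + nR ln(V₂/V₁), with C_V = 3R/2 = 12.47 J mol⁻¹ K⁻¹ for a monoatomic ideal gas.
ΔS = 3.14 × [12.47 × ln(1240/523) + 8.314 × ln(129/38)] = 65.7 J/K.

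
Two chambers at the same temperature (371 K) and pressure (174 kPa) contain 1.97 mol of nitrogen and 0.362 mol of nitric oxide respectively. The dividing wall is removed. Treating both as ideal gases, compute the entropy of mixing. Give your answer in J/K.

Mole fractions: x_A = 1.97/2.33 = 0.845, x_B = 0.155.
ΔS_mix = −R(n_A ln x_A + n_B ln x_B) = −8.314 × (1.97 ln 0.845 + 0.362 ln 0.155) = 8.37 J/K.

ΔS_mix = 8.37 J/K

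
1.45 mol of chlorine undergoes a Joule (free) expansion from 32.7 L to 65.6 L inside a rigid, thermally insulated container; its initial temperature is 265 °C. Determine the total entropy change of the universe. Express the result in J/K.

ΔS_universe = 8.39 J/K

For an ideal gas in free expansion Q = 0 and W = 0, so T is unchanged.
Entropy is a state function; using a reversible isothermal path, ΔS_gas = nR ln(V₂/V₁) = 1.45 × 8.314 × ln(65.6/32.7) = 8.39 J/K.
The insulated surroundings exchange no heat, so ΔS_surr = 0 and ΔS_universe = ΔS_gas.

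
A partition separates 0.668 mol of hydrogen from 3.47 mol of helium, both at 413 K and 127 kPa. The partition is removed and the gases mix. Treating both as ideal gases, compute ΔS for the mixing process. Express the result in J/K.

Mole fractions: x_A = 0.668/4.14 = 0.161, x_B = 0.839.
ΔS_mix = −R(n_A ln x_A + n_B ln x_B) = −8.314 × (0.668 ln 0.161 + 3.47 ln 0.839) = 15.2 J/K.

ΔS_mix = 15.2 J/K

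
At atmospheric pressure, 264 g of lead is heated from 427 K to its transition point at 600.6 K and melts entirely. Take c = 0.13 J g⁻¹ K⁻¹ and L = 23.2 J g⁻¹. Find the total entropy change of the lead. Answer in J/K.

ΔS = 21.9 J/K

Warming step: ΔS₁ = m c ln(T_tr/T_i) = 264 × 0.13 × ln(600.6/427) = 11.71 J/K.
Phase change: ΔS₂ = +mL/T_tr = 264 × 23.2 / 600.6 = 10.2 J/K.
ΔS_total = (11.71) + (10.2) = 21.9 J/K.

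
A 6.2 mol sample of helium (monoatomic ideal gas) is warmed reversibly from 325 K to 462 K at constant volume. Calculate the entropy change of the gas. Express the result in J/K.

ΔS = 27.2 J/K

At constant volume, ΔS = nC_V ln(T₂/T₁) with C_V = 3R/2 = 12.47 J mol⁻¹ K⁻¹.
ΔS = 6.2 × 12.47 × ln(462/325) = 27.2 J/K.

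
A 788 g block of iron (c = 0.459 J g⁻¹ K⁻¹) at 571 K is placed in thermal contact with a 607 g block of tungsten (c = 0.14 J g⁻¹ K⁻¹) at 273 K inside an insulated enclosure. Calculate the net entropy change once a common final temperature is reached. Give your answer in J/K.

ΔS_total = 16 J/K

Energy balance: T_f = (m₁c₁T₁ + m₂c₂T₂)/(m₁c₁ + m₂c₂) = 514.31 K.
ΔS₁ = m₁c₁ ln(T_f/T₁) = 361.692 × ln(514.31/571) = -37.82 J/K.
ΔS₂ = m₂c₂ ln(T_f/T₂) = 84.98 × ln(514.31/273) = 53.82 J/K.
ΔS_total = -37.82 + 53.82 = 16 J/K.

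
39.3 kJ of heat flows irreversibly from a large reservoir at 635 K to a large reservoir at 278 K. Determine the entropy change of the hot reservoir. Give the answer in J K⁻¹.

The hot reservoir loses heat Q, so ΔS_hot = −Q/T_H = −39300/635 = -61.9 J/K.

ΔS_hot = -61.9 J/K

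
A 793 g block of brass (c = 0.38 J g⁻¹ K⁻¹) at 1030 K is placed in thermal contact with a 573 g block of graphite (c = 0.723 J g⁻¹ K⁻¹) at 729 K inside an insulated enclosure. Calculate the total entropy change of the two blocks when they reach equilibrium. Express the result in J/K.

Energy balance: T_f = (m₁c₁T₁ + m₂c₂T₂)/(m₁c₁ + m₂c₂) = 855.75 K.
ΔS₁ = m₁c₁ ln(T_f/T₁) = 301.34 × ln(855.75/1030) = -55.85 J/K.
ΔS₂ = m₂c₂ ln(T_f/T₂) = 414.279 × ln(855.75/729) = 66.41 J/K.
ΔS_total = -55.85 + 66.41 = 10.6 J/K.

ΔS_total = 10.6 J/K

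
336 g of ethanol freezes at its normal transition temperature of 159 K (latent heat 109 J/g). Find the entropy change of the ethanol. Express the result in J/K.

Heat released by the substance: Q = −mL = −336 × 109 = −36624 J.
At constant T, ΔS = Q_rev/T = −36624 / 159 = -230 J/K.

ΔS = -230 J/K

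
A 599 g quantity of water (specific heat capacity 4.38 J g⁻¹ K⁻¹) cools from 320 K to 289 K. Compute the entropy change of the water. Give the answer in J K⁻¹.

ΔS = ∫dQ_rev/T = m c ln(T₂/T₁) = 599 × 4.38 × ln(289/320) = -267 J/K.

ΔS = -267 J/K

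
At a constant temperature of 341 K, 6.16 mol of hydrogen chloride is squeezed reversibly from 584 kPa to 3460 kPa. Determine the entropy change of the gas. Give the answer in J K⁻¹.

For an isothermal ideal gas ΔS_gas = nR ln(P₁/P₂) = 6.16 × 8.314 × ln(584/3460) = -91.1 J/K.

ΔS_gas = -91.1 J/K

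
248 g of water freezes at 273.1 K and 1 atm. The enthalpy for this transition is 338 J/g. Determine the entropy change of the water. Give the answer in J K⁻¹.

Heat released by the substance: Q = −mL = −248 × 338 = −83824 J.
At constant T, ΔS = Q_rev/T = −83824 / 273.1 = -307 J/K.

ΔS = -307 J/K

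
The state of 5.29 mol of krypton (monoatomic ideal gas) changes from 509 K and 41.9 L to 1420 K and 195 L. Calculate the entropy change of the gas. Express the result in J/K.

ΔS = 135 J/K

Entropy is a state function: ΔS = nC_V ln(T₂/T₁) + nR ln(V₂/V₁), with C_V = 3R/2 = 12.47 J mol⁻¹ K⁻¹ for a monoatomic ideal gas.
ΔS = 5.29 × [12.47 × ln(1420/509) + 8.314 × ln(195/41.9)] = 135 J/K.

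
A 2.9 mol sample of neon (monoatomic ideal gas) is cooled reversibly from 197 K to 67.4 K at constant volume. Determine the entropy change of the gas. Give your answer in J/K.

At constant volume, ΔS = nC_V ln(T₂/T₁) with C_V = 3R/2 = 12.47 J mol⁻¹ K⁻¹.
ΔS = 2.9 × 12.47 × ln(67.4/197) = -38.8 J/K.

ΔS = -38.8 J/K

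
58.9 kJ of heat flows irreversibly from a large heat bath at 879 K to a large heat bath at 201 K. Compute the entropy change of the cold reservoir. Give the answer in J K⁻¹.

The cold reservoir gains heat Q, so ΔS_cold = +Q/T_C = 58900/201 = 293 J/K.

ΔS_cold = 293 J/K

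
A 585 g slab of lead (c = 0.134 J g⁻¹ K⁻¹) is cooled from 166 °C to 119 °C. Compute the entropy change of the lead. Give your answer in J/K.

ΔS = -8.87 J/K

In kelvin: T₁ = 439.15 K, T₂ = 392.15 K. ΔS = ∫dQ_rev/T = m c ln(T₂/T₁) = 585 × 0.134 × ln(392.15/439.15) = -8.87 J/K.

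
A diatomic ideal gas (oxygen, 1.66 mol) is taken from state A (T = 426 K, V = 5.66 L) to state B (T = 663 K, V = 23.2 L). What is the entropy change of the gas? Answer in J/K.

ΔS = 34.7 J/K

Entropy is a state function: ΔS = nC_V ln(T₂/T₁) + nR ln(V₂/V₁), with C_V = 5R/2 = 20.79 J mol⁻¹ K⁻¹ for a diatomic ideal gas.
ΔS = 1.66 × [20.79 × ln(663/426) + 8.314 × ln(23.2/5.66)] = 34.7 J/K.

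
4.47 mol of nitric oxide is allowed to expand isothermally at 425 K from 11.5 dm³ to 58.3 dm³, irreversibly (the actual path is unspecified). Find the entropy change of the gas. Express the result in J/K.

ΔS_gas = 60.3 J/K

Entropy is a state function, so ΔS_gas depends only on the end states.
For an isothermal ideal gas ΔS_gas = nR ln(V₂/V₁) = 4.47 × 8.314 × ln(58.3/11.5) = 60.3 J/K.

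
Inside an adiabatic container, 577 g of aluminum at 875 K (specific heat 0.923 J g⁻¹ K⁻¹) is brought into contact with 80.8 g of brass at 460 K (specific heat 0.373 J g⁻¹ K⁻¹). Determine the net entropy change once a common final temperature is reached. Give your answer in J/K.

ΔS_total = 4.9 J/K

Energy balance: T_f = (m₁c₁T₁ + m₂c₂T₂)/(m₁c₁ + m₂c₂) = 852.77 K.
ΔS₁ = m₁c₁ ln(T_f/T₁) = 532.571 × ln(852.77/875) = -13.7 J/K.
ΔS₂ = m₂c₂ ln(T_f/T₂) = 30.1384 × ln(852.77/460) = 18.6 J/K.
ΔS_total = -13.7 + 18.6 = 4.9 J/K.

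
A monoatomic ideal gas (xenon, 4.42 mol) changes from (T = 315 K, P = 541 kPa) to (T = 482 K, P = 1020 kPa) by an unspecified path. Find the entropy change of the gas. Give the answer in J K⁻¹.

ΔS = nC_p ln(T₂/T₁) − nR ln(P₂/P₁), with C_p = 5R/2 = 20.79 J mol⁻¹ K⁻¹ for a monoatomic ideal gas.
ΔS = 4.42 × [20.79 × ln(482/315) − 8.314 × ln(1020/541)] = 15.8 J/K.

ΔS = 15.8 J/K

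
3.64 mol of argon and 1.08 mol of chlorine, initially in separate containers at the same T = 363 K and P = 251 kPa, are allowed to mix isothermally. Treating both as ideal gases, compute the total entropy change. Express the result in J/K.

Mole fractions: x_A = 3.64/4.72 = 0.771, x_B = 0.229.
ΔS_mix = −R(n_A ln x_A + n_B ln x_B) = −8.314 × (3.64 ln 0.771 + 1.08 ln 0.229) = 21.1 J/K.

ΔS_mix = 21.1 J/K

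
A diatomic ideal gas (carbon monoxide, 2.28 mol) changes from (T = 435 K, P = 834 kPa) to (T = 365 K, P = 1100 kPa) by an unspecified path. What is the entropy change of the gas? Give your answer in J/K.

ΔS = nC_p ln(T₂/T₁) − nR ln(P₂/P₁), with C_p = 7R/2 = 29.1 J mol⁻¹ K⁻¹ for a diatomic ideal gas.
ΔS = 2.28 × [29.1 × ln(365/435) − 8.314 × ln(1100/834)] = -16.9 J/K.

ΔS = -16.9 J/K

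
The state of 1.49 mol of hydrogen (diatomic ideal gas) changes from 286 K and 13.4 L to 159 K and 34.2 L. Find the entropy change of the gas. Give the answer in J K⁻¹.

ΔS = -6.57 J/K

Entropy is a state function: ΔS = nC_V ln(T₂/T₁) + nR ln(V₂/V₁), with C_V = 5R/2 = 20.79 J mol⁻¹ K⁻¹ for a diatomic ideal gas.
ΔS = 1.49 × [20.79 × ln(159/286) + 8.314 × ln(34.2/13.4)] = -6.57 J/K.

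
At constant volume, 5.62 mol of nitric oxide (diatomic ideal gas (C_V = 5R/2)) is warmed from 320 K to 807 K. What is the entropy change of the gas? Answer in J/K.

ΔS = 108 J/K

At constant volume, ΔS = nC_V ln(T₂/T₁) with C_V = 5R/2 = 20.79 J mol⁻¹ K⁻¹.
ΔS = 5.62 × 20.79 × ln(807/320) = 108 J/K.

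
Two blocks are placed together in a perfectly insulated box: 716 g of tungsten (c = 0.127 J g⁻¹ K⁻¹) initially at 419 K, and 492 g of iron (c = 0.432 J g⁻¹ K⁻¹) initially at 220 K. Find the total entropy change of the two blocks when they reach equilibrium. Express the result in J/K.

Energy balance: T_f = (m₁c₁T₁ + m₂c₂T₂)/(m₁c₁ + m₂c₂) = 279.63 K.
ΔS₁ = m₁c₁ ln(T_f/T₁) = 90.932 × ln(279.63/419) = -36.77 J/K.
ΔS₂ = m₂c₂ ln(T_f/T₂) = 212.544 × ln(279.63/220) = 50.97 J/K.
ΔS_total = -36.77 + 50.97 = 14.2 J/K.

ΔS_total = 14.2 J/K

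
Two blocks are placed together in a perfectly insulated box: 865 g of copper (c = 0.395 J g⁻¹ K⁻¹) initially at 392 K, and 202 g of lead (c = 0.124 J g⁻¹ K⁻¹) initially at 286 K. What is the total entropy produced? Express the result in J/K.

ΔS_total = 1.06 J/K

Energy balance: T_f = (m₁c₁T₁ + m₂c₂T₂)/(m₁c₁ + m₂c₂) = 384.76 K.
ΔS₁ = m₁c₁ ln(T_f/T₁) = 341.675 × ln(384.76/392) = -6.37 J/K.
ΔS₂ = m₂c₂ ln(T_f/T₂) = 25.048 × ln(384.76/286) = 7.43 J/K.
ΔS_total = -6.37 + 7.43 = 1.06 J/K.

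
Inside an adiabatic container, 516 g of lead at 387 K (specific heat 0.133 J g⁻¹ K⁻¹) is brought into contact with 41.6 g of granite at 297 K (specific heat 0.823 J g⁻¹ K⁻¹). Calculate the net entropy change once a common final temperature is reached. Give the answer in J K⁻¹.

ΔS_total = 0.775 J/K

Energy balance: T_f = (m₁c₁T₁ + m₂c₂T₂)/(m₁c₁ + m₂c₂) = 357.05 K.
ΔS₁ = m₁c₁ ln(T_f/T₁) = 68.628 × ln(357.05/387) = -5.529 J/K.
ΔS₂ = m₂c₂ ln(T_f/T₂) = 34.2368 × ln(357.05/297) = 6.304 J/K.
ΔS_total = -5.529 + 6.304 = 0.775 J/K.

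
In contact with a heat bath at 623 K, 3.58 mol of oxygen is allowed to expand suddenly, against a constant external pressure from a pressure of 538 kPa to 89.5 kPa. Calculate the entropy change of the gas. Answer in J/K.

Entropy is a state function, so ΔS_gas depends only on the end states.
For an isothermal ideal gas ΔS_gas = nR ln(P₁/P₂) = 3.58 × 8.314 × ln(538/89.5) = 53.4 J/K.

ΔS_gas = 53.4 J/K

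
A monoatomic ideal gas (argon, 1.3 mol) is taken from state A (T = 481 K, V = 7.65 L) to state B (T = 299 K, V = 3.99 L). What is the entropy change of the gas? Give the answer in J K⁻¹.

ΔS = -14.7 J/K

Entropy is a state function: ΔS = nC_V ln(T₂/T₁) + nR ln(V₂/V₁), with C_V = 3R/2 = 12.47 J mol⁻¹ K⁻¹ for a monoatomic ideal gas.
ΔS = 1.3 × [12.47 × ln(299/481) + 8.314 × ln(3.99/7.65)] = -14.7 J/K.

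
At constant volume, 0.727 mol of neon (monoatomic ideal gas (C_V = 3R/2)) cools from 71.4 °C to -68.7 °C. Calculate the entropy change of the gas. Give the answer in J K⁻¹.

ΔS = -4.73 J/K

In kelvin: T₁ = 344.55 K, T₂ = 204.45 K. At constant volume, ΔS = nC_V ln(T₂/T₁) with C_V = 3R/2 = 12.47 J mol⁻¹ K⁻¹.
ΔS = 0.727 × 12.47 × ln(204.45/344.55) = -4.73 J/K.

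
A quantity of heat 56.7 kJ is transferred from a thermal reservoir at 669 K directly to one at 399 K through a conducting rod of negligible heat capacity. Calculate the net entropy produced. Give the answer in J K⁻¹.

ΔS_total = 57.4 J/K

ΔS_hot = −Q/T_H = −56700/669 = -84.753 J/K and ΔS_cold = +Q/T_C = 56700/399 = 142.11 J/K.
ΔS_total = -84.753 + 142.11 = 57.4 J/K, positive as the second law requires.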